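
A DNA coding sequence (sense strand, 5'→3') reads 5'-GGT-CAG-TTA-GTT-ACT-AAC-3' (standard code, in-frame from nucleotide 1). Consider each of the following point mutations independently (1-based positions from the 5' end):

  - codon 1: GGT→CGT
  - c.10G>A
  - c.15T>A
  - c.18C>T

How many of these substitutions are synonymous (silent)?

Codon 1: GGT (Gly) → CGT (Arg) — missense.
Codon 4: GTT (Val) → ATT (Ile) — missense.
Codon 5: ACT (Thr) → ACA (Thr) — synonymous.
Codon 6: AAC (Asn) → AAT (Asn) — synonymous.
Synonymous: 2 of 4.

2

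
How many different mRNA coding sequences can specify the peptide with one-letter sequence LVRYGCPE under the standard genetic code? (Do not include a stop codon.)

18432

Leu: 6 codons.
Val: 4 codons.
Arg: 6 codons.
Tyr: 2 codons.
Gly: 4 codons.
Cys: 2 codons.
Pro: 4 codons.
Glu: 2 codons.
6 × 4 × 6 × 2 × 4 × 2 × 4 × 2 = 18432.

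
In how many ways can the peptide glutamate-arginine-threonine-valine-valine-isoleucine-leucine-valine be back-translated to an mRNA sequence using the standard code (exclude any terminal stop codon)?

Glu: 2 codons.
Arg: 6 codons.
Thr: 4 codons.
Val: 4 codons.
Val: 4 codons.
Ile: 3 codons.
Leu: 6 codons.
Val: 4 codons.
2 × 6 × 4 × 4 × 4 × 3 × 6 × 4 = 55296.

55296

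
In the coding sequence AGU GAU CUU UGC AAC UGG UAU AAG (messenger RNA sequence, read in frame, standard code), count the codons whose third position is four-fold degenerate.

1

Codon 1 AGU (Ser): third position 2-fold.
Codon 2 GAU (Asp): third position 2-fold.
Codon 3 CUU (Leu): third position 4-fold.
Codon 4 UGC (Cys): third position 2-fold.
Codon 5 AAC (Asn): third position 2-fold.
Codon 6 UGG (Trp): third position 1-fold.
Codon 7 UAU (Tyr): third position 2-fold.
Codon 8 AAG (Lys): third position 2-fold.
Four-fold degenerate third positions: 1.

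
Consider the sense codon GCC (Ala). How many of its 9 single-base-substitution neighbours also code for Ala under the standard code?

3

Position 1: none → 0 synonymous.
Position 2: none → 0 synonymous.
Position 3: GCT, GCA, GCG → 3 synonymous.
Total: 0 + 0 + 3 = 3.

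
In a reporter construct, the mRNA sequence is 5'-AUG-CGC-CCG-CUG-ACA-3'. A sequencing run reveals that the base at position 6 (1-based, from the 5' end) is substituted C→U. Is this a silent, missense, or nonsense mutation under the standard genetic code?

Position 6 falls in codon 2: CGC → Arg.
After the substitution the codon is CGU → Arg.
Both encode Arg, so the change is synonymous.

silent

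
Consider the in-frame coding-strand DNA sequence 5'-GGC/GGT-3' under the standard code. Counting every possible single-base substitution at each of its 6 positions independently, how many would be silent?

Codon 1 (GGC, Gly): 3 synonymous substitutions.
Codon 2 (GGT, Gly): 3 synonymous substitutions.
Total: 3 + 3 = 6.

6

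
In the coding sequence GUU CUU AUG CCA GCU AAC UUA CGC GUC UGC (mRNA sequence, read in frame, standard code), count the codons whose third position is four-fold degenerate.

Codon 1 GUU (Val): third position 4-fold.
Codon 2 CUU (Leu): third position 4-fold.
Codon 3 AUG (Met): third position 1-fold.
Codon 4 CCA (Pro): third position 4-fold.
Codon 5 GCU (Ala): third position 4-fold.
Codon 6 AAC (Asn): third position 2-fold.
Codon 7 UUA (Leu): third position 2-fold.
Codon 8 CGC (Arg): third position 4-fold.
Codon 9 GUC (Val): third position 4-fold.
Codon 10 UGC (Cys): third position 2-fold.
Four-fold degenerate third positions: 6.

6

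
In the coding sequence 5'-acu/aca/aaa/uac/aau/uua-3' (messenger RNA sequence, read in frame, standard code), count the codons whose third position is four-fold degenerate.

2

Codon 1 ACU (Thr): third position 4-fold.
Codon 2 ACA (Thr): third position 4-fold.
Codon 3 AAA (Lys): third position 2-fold.
Codon 4 UAC (Tyr): third position 2-fold.
Codon 5 AAU (Asn): third position 2-fold.
Codon 6 UUA (Leu): third position 2-fold.
Four-fold degenerate third positions: 2.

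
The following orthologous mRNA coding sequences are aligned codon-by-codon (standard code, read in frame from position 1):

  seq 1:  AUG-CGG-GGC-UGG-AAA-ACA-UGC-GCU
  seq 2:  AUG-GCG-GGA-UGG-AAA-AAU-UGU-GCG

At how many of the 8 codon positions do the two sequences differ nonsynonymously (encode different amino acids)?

Codon 1: AUG Met / AUG Met — identical.
Codon 2: CGG Arg / GCG Ala — nonsynonymous.
Codon 3: GGC Gly / GGA Gly — synonymous.
Codon 4: UGG Trp / UGG Trp — identical.
Codon 5: AAA Lys / AAA Lys — identical.
Codon 6: ACA Thr / AAU Asn — nonsynonymous.
Codon 7: UGC Cys / UGU Cys — synonymous.
Codon 8: GCU Ala / GCG Ala — synonymous.
Nonsynonymous differences: 2.

2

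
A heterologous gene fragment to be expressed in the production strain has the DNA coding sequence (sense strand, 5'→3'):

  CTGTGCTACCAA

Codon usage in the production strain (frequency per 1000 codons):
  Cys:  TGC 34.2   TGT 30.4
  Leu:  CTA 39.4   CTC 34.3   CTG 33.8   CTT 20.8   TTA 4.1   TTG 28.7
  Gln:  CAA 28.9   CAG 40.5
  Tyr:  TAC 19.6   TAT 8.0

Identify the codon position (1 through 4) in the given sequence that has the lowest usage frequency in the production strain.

Codon 1 CTG (Leu): 33.8 per 1000.
Codon 2 TGC (Cys): 34.2 per 1000.
Codon 3 TAC (Tyr): 19.6 per 1000.
Codon 4 CAA (Gln): 28.9 per 1000.
Lowest frequency is 19.6 at codon 3.

3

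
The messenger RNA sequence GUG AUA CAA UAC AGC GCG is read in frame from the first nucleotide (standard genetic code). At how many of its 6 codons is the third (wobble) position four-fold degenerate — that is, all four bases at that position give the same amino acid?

Codon 1 GUG (Val): third position 4-fold.
Codon 2 AUA (Ile): third position 3-fold.
Codon 3 CAA (Gln): third position 2-fold.
Codon 4 UAC (Tyr): third position 2-fold.
Codon 5 AGC (Ser): third position 2-fold.
Codon 6 GCG (Ala): third position 4-fold.
Four-fold degenerate third positions: 2.

2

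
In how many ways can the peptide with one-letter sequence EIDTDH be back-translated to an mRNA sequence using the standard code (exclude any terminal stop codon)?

Glu: 2 codons.
Ile: 3 codons.
Asp: 2 codons.
Thr: 4 codons.
Asp: 2 codons.
His: 2 codons.
2 × 3 × 2 × 4 × 2 × 2 = 192.

192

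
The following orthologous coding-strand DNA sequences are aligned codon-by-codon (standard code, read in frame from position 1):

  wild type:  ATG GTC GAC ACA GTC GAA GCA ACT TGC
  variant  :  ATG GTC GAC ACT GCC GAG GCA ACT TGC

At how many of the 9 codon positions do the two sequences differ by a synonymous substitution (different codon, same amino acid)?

Codon 1: ATG Met / ATG Met — identical.
Codon 2: GTC Val / GTC Val — identical.
Codon 3: GAC Asp / GAC Asp — identical.
Codon 4: ACA Thr / ACT Thr — synonymous.
Codon 5: GTC Val / GCC Ala — nonsynonymous.
Codon 6: GAA Glu / GAG Glu — synonymous.
Codon 7: GCA Ala / GCA Ala — identical.
Codon 8: ACT Thr / ACT Thr — identical.
Codon 9: TGC Cys / TGC Cys — identical.
Synonymous differences: 2.

2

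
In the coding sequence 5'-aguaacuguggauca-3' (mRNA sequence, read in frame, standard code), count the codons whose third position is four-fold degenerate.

2

Codon 1 AGU (Ser): third position 2-fold.
Codon 2 AAC (Asn): third position 2-fold.
Codon 3 UGU (Cys): third position 2-fold.
Codon 4 GGA (Gly): third position 4-fold.
Codon 5 UCA (Ser): third position 4-fold.
Four-fold degenerate third positions: 2.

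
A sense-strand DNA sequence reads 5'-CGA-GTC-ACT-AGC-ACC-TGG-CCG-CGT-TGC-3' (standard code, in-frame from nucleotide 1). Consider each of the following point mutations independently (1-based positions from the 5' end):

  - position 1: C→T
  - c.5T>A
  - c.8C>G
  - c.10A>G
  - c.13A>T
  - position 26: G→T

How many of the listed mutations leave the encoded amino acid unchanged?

Codon 1: CGA (Arg) → TGA (Stop) — nonsense.
Codon 2: GTC (Val) → GAC (Asp) — missense.
Codon 3: ACT (Thr) → AGT (Ser) — missense.
Codon 4: AGC (Ser) → GGC (Gly) — missense.
Codon 5: ACC (Thr) → TCC (Ser) — missense.
Codon 9: TGC (Cys) → TTC (Phe) — missense.
Synonymous: 0 of 6.

0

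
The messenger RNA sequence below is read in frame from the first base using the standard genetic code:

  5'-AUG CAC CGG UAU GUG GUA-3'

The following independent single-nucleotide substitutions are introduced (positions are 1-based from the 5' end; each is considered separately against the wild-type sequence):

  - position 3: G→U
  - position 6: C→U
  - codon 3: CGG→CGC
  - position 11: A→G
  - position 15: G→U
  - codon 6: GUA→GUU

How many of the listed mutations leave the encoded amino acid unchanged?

4

Codon 1: AUG (Met) → AUU (Ile) — missense.
Codon 2: CAC (His) → CAU (His) — synonymous.
Codon 3: CGG (Arg) → CGC (Arg) — synonymous.
Codon 4: UAU (Tyr) → UGU (Cys) — missense.
Codon 5: GUG (Val) → GUU (Val) — synonymous.
Codon 6: GUA (Val) → GUU (Val) — synonymous.
Synonymous: 4 of 6.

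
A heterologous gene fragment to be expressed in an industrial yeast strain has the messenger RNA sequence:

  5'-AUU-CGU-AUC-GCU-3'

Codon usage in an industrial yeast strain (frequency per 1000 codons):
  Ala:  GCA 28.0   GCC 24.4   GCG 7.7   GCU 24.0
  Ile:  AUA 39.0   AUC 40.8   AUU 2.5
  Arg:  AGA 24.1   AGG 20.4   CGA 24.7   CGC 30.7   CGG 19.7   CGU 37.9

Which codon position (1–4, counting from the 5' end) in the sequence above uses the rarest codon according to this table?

1

Codon 1 AUU (Ile): 2.5 per 1000.
Codon 2 CGU (Arg): 37.9 per 1000.
Codon 3 AUC (Ile): 40.8 per 1000.
Codon 4 GCU (Ala): 24.0 per 1000.
Lowest frequency is 2.5 at codon 1.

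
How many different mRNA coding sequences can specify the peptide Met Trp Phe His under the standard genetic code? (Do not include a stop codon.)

4

Met: 1 codon.
Trp: 1 codon.
Phe: 2 codons.
His: 2 codons.
1 × 1 × 2 × 2 = 4.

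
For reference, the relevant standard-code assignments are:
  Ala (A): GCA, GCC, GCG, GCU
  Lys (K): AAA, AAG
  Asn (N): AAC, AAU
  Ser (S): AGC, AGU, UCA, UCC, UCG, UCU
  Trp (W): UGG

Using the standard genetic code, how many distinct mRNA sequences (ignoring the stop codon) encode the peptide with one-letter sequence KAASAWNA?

6144

Lys: 2 codons.
Ala: 4 codons.
Ala: 4 codons.
Ser: 6 codons.
Ala: 4 codons.
Trp: 1 codon.
Asn: 2 codons.
Ala: 4 codons.
2 × 4 × 4 × 6 × 4 × 1 × 2 × 4 = 6144.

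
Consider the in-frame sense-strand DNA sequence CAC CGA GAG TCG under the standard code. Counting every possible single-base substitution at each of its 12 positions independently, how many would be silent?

9

Codon 1 (CAC, His): 1 synonymous substitution.
Codon 2 (CGA, Arg): 4 synonymous substitutions.
Codon 3 (GAG, Glu): 1 synonymous substitution.
Codon 4 (TCG, Ser): 3 synonymous substitutions.
Total: 1 + 4 + 1 + 3 = 9.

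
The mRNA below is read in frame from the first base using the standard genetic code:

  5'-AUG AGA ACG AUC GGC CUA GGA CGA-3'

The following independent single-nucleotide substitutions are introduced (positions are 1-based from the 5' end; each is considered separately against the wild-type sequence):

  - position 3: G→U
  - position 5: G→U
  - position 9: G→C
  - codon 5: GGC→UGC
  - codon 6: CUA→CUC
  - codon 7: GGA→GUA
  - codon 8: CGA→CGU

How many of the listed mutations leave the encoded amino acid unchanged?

3

Codon 1: AUG (Met) → AUU (Ile) — missense.
Codon 2: AGA (Arg) → AUA (Ile) — missense.
Codon 3: ACG (Thr) → ACC (Thr) — synonymous.
Codon 5: GGC (Gly) → UGC (Cys) — missense.
Codon 6: CUA (Leu) → CUC (Leu) — synonymous.
Codon 7: GGA (Gly) → GUA (Val) — missense.
Codon 8: CGA (Arg) → CGU (Arg) — synonymous.
Synonymous: 3 of 7.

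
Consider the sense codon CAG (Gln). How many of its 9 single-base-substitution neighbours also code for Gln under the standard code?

1

Position 1: none → 0 synonymous.
Position 2: none → 0 synonymous.
Position 3: CAA → 1 synonymous.
Total: 0 + 0 + 1 = 1.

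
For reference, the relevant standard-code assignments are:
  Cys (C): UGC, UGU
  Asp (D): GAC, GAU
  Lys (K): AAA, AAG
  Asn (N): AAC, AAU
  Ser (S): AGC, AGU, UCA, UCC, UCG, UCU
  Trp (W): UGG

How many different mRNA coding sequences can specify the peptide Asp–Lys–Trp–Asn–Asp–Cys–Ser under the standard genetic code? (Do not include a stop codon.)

Asp: 2 codons.
Lys: 2 codons.
Trp: 1 codon.
Asn: 2 codons.
Asp: 2 codons.
Cys: 2 codons.
Ser: 6 codons.
2 × 2 × 1 × 2 × 2 × 2 × 6 = 192.

192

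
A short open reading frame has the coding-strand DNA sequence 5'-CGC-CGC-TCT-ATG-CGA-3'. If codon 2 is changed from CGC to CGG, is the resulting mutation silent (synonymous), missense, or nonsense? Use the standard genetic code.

Position 6 falls in codon 2: CGC → Arg.
After the substitution the codon is CGG → Arg.
Both encode Arg, so the change is synonymous.

silent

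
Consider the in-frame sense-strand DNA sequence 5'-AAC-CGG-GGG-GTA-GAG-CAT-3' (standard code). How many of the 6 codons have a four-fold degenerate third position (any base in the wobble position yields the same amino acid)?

3

Codon 1 AAC (Asn): third position 2-fold.
Codon 2 CGG (Arg): third position 4-fold.
Codon 3 GGG (Gly): third position 4-fold.
Codon 4 GTA (Val): third position 4-fold.
Codon 5 GAG (Glu): third position 2-fold.
Codon 6 CAT (His): third position 2-fold.
Four-fold degenerate third positions: 3.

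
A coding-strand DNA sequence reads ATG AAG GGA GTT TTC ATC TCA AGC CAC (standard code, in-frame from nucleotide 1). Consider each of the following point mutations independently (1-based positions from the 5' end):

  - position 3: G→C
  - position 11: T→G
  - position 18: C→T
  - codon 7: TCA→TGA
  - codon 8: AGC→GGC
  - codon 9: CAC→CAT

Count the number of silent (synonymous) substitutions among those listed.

Codon 1: ATG (Met) → ATC (Ile) — missense.
Codon 4: GTT (Val) → GGT (Gly) — missense.
Codon 6: ATC (Ile) → ATT (Ile) — synonymous.
Codon 7: TCA (Ser) → TGA (Stop) — nonsense.
Codon 8: AGC (Ser) → GGC (Gly) — missense.
Codon 9: CAC (His) → CAT (His) — synonymous.
Synonymous: 2 of 6.

2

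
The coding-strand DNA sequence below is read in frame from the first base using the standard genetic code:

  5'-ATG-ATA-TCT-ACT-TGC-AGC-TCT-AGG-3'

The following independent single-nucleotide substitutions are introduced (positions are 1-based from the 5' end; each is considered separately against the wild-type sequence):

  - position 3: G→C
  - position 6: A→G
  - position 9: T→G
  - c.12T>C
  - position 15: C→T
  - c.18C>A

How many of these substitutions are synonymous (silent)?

Codon 1: ATG (Met) → ATC (Ile) — missense.
Codon 2: ATA (Ile) → ATG (Met) — missense.
Codon 3: TCT (Ser) → TCG (Ser) — synonymous.
Codon 4: ACT (Thr) → ACC (Thr) — synonymous.
Codon 5: TGC (Cys) → TGT (Cys) — synonymous.
Codon 6: AGC (Ser) → AGA (Arg) — missense.
Synonymous: 3 of 6.

3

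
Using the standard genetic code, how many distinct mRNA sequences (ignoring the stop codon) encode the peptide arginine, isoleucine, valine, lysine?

144

Arg: 6 codons.
Ile: 3 codons.
Val: 4 codons.
Lys: 2 codons.
6 × 3 × 4 × 2 = 144.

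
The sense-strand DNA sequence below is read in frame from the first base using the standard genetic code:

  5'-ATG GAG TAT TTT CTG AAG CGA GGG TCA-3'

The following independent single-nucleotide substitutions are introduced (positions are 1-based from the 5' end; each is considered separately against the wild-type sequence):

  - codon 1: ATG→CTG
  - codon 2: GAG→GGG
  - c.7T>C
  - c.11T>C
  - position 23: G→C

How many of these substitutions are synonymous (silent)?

Codon 1: ATG (Met) → CTG (Leu) — missense.
Codon 2: GAG (Glu) → GGG (Gly) — missense.
Codon 3: TAT (Tyr) → CAT (His) — missense.
Codon 4: TTT (Phe) → TCT (Ser) — missense.
Codon 8: GGG (Gly) → GCG (Ala) — missense.
Synonymous: 0 of 5.

0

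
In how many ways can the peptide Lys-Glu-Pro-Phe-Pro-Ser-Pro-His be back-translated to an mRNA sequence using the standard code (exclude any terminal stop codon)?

6144

Lys: 2 codons.
Glu: 2 codons.
Pro: 4 codons.
Phe: 2 codons.
Pro: 4 codons.
Ser: 6 codons.
Pro: 4 codons.
His: 2 codons.
2 × 2 × 4 × 2 × 4 × 6 × 4 × 2 = 6144.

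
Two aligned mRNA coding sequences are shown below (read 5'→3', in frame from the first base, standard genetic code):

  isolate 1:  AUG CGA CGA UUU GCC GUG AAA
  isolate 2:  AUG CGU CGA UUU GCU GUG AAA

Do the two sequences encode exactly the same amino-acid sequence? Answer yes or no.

Codon 1: AUG Met / AUG Met — identical.
Codon 2: CGA Arg / CGU Arg — synonymous.
Codon 3: CGA Arg / CGA Arg — identical.
Codon 4: UUU Phe / UUU Phe — identical.
Codon 5: GCC Ala / GCU Ala — synonymous.
Codon 6: GUG Val / GUG Val — identical.
Codon 7: AAA Lys / AAA Lys — identical.
Nonsynonymous differences: 0 → same protein.

yes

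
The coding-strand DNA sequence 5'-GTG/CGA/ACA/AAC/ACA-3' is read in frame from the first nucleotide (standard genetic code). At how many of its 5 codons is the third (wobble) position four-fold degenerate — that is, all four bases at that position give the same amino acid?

4

Codon 1 GTG (Val): third position 4-fold.
Codon 2 CGA (Arg): third position 4-fold.
Codon 3 ACA (Thr): third position 4-fold.
Codon 4 AAC (Asn): third position 2-fold.
Codon 5 ACA (Thr): third position 4-fold.
Four-fold degenerate third positions: 4.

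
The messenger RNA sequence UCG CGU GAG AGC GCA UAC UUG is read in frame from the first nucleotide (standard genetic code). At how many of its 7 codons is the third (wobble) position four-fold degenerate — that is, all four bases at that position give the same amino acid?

Codon 1 UCG (Ser): third position 4-fold.
Codon 2 CGU (Arg): third position 4-fold.
Codon 3 GAG (Glu): third position 2-fold.
Codon 4 AGC (Ser): third position 2-fold.
Codon 5 GCA (Ala): third position 4-fold.
Codon 6 UAC (Tyr): third position 2-fold.
Codon 7 UUG (Leu): third position 2-fold.
Four-fold degenerate third positions: 3.

3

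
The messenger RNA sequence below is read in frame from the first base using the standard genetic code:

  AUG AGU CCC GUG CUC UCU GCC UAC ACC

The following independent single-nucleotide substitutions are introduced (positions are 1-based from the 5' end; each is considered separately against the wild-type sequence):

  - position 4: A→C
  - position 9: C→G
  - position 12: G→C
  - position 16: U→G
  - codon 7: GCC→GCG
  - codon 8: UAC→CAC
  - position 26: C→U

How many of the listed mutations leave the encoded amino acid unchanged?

Codon 2: AGU (Ser) → CGU (Arg) — missense.
Codon 3: CCC (Pro) → CCG (Pro) — synonymous.
Codon 4: GUG (Val) → GUC (Val) — synonymous.
Codon 6: UCU (Ser) → GCU (Ala) — missense.
Codon 7: GCC (Ala) → GCG (Ala) — synonymous.
Codon 8: UAC (Tyr) → CAC (His) — missense.
Codon 9: ACC (Thr) → AUC (Ile) — missense.
Synonymous: 3 of 7.

3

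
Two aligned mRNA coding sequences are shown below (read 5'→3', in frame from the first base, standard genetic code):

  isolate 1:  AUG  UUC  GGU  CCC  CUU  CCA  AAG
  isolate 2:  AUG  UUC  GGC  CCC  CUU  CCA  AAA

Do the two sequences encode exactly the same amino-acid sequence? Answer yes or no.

Codon 1: AUG Met / AUG Met — identical.
Codon 2: UUC Phe / UUC Phe — identical.
Codon 3: GGU Gly / GGC Gly — synonymous.
Codon 4: CCC Pro / CCC Pro — identical.
Codon 5: CUU Leu / CUU Leu — identical.
Codon 6: CCA Pro / CCA Pro — identical.
Codon 7: AAG Lys / AAA Lys — synonymous.
Nonsynonymous differences: 0 → same protein.

yes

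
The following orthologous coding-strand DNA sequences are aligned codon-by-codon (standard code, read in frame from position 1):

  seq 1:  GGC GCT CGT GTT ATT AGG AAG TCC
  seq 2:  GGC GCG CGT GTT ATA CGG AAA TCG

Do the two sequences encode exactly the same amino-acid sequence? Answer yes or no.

Codon 1: GGC Gly / GGC Gly — identical.
Codon 2: GCT Ala / GCG Ala — synonymous.
Codon 3: CGT Arg / CGT Arg — identical.
Codon 4: GTT Val / GTT Val — identical.
Codon 5: ATT Ile / ATA Ile — synonymous.
Codon 6: AGG Arg / CGG Arg — synonymous.
Codon 7: AAG Lys / AAA Lys — synonymous.
Codon 8: TCC Ser / TCG Ser — synonymous.
Nonsynonymous differences: 0 → same protein.

yes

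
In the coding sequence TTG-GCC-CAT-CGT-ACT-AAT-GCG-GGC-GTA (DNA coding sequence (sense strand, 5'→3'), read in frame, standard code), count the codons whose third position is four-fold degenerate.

Codon 1 TTG (Leu): third position 2-fold.
Codon 2 GCC (Ala): third position 4-fold.
Codon 3 CAT (His): third position 2-fold.
Codon 4 CGT (Arg): third position 4-fold.
Codon 5 ACT (Thr): third position 4-fold.
Codon 6 AAT (Asn): third position 2-fold.
Codon 7 GCG (Ala): third position 4-fold.
Codon 8 GGC (Gly): third position 4-fold.
Codon 9 GTA (Val): third position 4-fold.
Four-fold degenerate third positions: 6.

6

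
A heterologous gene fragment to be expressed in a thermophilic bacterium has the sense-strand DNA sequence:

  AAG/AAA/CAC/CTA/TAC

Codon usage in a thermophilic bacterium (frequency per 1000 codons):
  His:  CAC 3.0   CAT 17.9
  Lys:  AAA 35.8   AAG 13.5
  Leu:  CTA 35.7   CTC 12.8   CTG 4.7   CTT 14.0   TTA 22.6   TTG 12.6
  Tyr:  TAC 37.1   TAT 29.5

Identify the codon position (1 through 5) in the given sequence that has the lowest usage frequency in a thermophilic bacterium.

3

Codon 1 AAG (Lys): 13.5 per 1000.
Codon 2 AAA (Lys): 35.8 per 1000.
Codon 3 CAC (His): 3.0 per 1000.
Codon 4 CTA (Leu): 35.7 per 1000.
Codon 5 TAC (Tyr): 37.1 per 1000.
Lowest frequency is 3.0 at codon 3.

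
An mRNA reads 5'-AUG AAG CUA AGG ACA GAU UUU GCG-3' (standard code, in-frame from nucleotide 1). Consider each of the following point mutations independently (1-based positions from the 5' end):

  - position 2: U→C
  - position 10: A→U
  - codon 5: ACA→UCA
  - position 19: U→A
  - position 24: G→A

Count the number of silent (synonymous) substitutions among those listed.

1

Codon 1: AUG (Met) → ACG (Thr) — missense.
Codon 4: AGG (Arg) → UGG (Trp) — missense.
Codon 5: ACA (Thr) → UCA (Ser) — missense.
Codon 7: UUU (Phe) → AUU (Ile) — missense.
Codon 8: GCG (Ala) → GCA (Ala) — synonymous.
Synonymous: 1 of 5.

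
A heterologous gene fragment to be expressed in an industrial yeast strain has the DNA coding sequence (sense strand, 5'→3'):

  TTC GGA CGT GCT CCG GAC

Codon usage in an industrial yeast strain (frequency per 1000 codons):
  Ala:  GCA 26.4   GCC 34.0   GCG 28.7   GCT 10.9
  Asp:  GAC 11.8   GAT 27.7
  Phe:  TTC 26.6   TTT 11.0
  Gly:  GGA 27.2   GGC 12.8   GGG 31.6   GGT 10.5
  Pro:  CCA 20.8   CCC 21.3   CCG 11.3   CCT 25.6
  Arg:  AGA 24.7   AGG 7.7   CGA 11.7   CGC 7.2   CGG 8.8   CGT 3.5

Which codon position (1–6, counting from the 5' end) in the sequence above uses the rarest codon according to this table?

3

Codon 1 TTC (Phe): 26.6 per 1000.
Codon 2 GGA (Gly): 27.2 per 1000.
Codon 3 CGT (Arg): 3.5 per 1000.
Codon 4 GCT (Ala): 10.9 per 1000.
Codon 5 CCG (Pro): 11.3 per 1000.
Codon 6 GAC (Asp): 11.8 per 1000.
Lowest frequency is 3.5 at codon 3.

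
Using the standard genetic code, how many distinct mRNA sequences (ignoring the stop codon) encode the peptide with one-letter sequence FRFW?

24

Phe: 2 codons.
Arg: 6 codons.
Phe: 2 codons.
Trp: 1 codon.
2 × 6 × 2 × 1 = 24.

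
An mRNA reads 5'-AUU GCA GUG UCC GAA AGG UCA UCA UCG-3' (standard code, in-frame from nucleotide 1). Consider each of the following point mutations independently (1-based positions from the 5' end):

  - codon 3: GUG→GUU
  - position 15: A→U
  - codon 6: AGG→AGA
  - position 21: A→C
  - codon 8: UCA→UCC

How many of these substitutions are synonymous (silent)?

4

Codon 3: GUG (Val) → GUU (Val) — synonymous.
Codon 5: GAA (Glu) → GAU (Asp) — missense.
Codon 6: AGG (Arg) → AGA (Arg) — synonymous.
Codon 7: UCA (Ser) → UCC (Ser) — synonymous.
Codon 8: UCA (Ser) → UCC (Ser) — synonymous.
Synonymous: 4 of 5.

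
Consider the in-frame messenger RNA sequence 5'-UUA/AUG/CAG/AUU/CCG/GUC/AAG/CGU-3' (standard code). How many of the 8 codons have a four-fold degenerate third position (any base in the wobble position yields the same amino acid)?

3

Codon 1 UUA (Leu): third position 2-fold.
Codon 2 AUG (Met): third position 1-fold.
Codon 3 CAG (Gln): third position 2-fold.
Codon 4 AUU (Ile): third position 3-fold.
Codon 5 CCG (Pro): third position 4-fold.
Codon 6 GUC (Val): third position 4-fold.
Codon 7 AAG (Lys): third position 2-fold.
Codon 8 CGU (Arg): third position 4-fold.
Four-fold degenerate third positions: 3.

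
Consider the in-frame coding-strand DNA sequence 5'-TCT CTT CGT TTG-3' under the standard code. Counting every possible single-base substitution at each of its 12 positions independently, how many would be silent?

11

Codon 1 (TCT, Ser): 3 synonymous substitutions.
Codon 2 (CTT, Leu): 3 synonymous substitutions.
Codon 3 (CGT, Arg): 3 synonymous substitutions.
Codon 4 (TTG, Leu): 2 synonymous substitutions.
Total: 3 + 3 + 3 + 2 = 11.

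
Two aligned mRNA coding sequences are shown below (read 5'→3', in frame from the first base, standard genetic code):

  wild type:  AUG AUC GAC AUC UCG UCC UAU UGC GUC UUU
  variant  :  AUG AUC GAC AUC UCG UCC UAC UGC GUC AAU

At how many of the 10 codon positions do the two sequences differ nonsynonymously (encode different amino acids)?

Codon 1: AUG Met / AUG Met — identical.
Codon 2: AUC Ile / AUC Ile — identical.
Codon 3: GAC Asp / GAC Asp — identical.
Codon 4: AUC Ile / AUC Ile — identical.
Codon 5: UCG Ser / UCG Ser — identical.
Codon 6: UCC Ser / UCC Ser — identical.
Codon 7: UAU Tyr / UAC Tyr — synonymous.
Codon 8: UGC Cys / UGC Cys — identical.
Codon 9: GUC Val / GUC Val — identical.
Codon 10: UUU Phe / AAU Asn — nonsynonymous.
Nonsynonymous differences: 1.

1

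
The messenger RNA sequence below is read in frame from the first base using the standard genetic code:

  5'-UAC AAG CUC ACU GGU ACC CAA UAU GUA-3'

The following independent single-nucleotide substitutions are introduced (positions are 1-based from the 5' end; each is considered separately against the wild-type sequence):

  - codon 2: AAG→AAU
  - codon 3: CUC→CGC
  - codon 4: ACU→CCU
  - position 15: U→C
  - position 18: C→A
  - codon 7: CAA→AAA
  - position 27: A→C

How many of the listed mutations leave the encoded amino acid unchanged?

3

Codon 2: AAG (Lys) → AAU (Asn) — missense.
Codon 3: CUC (Leu) → CGC (Arg) — missense.
Codon 4: ACU (Thr) → CCU (Pro) — missense.
Codon 5: GGU (Gly) → GGC (Gly) — synonymous.
Codon 6: ACC (Thr) → ACA (Thr) — synonymous.
Codon 7: CAA (Gln) → AAA (Lys) — missense.
Codon 9: GUA (Val) → GUC (Val) — synonymous.
Synonymous: 3 of 7.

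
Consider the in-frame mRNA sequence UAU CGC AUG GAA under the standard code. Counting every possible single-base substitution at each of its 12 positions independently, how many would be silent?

5

Codon 1 (UAU, Tyr): 1 synonymous substitution.
Codon 2 (CGC, Arg): 3 synonymous substitutions.
Codon 3 (AUG, Met): 0 synonymous substitutions.
Codon 4 (GAA, Glu): 1 synonymous substitution.
Total: 1 + 3 + 0 + 1 = 5.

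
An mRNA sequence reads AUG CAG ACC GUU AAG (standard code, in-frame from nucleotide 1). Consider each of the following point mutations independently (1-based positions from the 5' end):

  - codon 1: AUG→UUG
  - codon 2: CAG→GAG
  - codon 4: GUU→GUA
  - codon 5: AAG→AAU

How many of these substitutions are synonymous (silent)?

Codon 1: AUG (Met) → UUG (Leu) — missense.
Codon 2: CAG (Gln) → GAG (Glu) — missense.
Codon 4: GUU (Val) → GUA (Val) — synonymous.
Codon 5: AAG (Lys) → AAU (Asn) — missense.
Synonymous: 1 of 4.

1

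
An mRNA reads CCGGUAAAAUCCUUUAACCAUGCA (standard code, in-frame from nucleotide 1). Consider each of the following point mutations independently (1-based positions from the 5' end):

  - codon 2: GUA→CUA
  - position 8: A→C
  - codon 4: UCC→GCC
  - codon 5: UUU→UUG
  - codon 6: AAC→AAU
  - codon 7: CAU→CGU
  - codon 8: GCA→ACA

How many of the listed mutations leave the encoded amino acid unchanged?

1

Codon 2: GUA (Val) → CUA (Leu) — missense.
Codon 3: AAA (Lys) → ACA (Thr) — missense.
Codon 4: UCC (Ser) → GCC (Ala) — missense.
Codon 5: UUU (Phe) → UUG (Leu) — missense.
Codon 6: AAC (Asn) → AAU (Asn) — synonymous.
Codon 7: CAU (His) → CGU (Arg) — missense.
Codon 8: GCA (Ala) → ACA (Thr) — missense.
Synonymous: 1 of 7.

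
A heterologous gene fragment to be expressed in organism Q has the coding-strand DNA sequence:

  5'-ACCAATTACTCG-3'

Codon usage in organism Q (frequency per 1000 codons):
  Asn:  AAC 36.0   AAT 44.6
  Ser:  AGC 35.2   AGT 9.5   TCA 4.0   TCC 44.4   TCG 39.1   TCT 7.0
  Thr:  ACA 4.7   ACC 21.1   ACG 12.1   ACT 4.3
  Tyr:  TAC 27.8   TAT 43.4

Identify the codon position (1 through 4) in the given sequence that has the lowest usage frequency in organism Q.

Codon 1 ACC (Thr): 21.1 per 1000.
Codon 2 AAT (Asn): 44.6 per 1000.
Codon 3 TAC (Tyr): 27.8 per 1000.
Codon 4 TCG (Ser): 39.1 per 1000.
Lowest frequency is 21.1 at codon 1.

1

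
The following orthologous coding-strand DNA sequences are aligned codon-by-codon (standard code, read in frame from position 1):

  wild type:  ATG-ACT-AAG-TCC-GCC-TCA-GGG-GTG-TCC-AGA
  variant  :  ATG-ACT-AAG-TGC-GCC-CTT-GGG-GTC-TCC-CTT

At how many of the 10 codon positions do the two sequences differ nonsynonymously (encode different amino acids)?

Codon 1: ATG Met / ATG Met — identical.
Codon 2: ACT Thr / ACT Thr — identical.
Codon 3: AAG Lys / AAG Lys — identical.
Codon 4: TCC Ser / TGC Cys — nonsynonymous.
Codon 5: GCC Ala / GCC Ala — identical.
Codon 6: TCA Ser / CTT Leu — nonsynonymous.
Codon 7: GGG Gly / GGG Gly — identical.
Codon 8: GTG Val / GTC Val — synonymous.
Codon 9: TCC Ser / TCC Ser — identical.
Codon 10: AGA Arg / CTT Leu — nonsynonymous.
Nonsynonymous differences: 3.

3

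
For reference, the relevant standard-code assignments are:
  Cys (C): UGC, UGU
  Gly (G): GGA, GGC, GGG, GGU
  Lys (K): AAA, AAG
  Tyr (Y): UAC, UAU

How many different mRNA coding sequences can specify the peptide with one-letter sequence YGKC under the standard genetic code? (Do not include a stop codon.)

Tyr: 2 codons.
Gly: 4 codons.
Lys: 2 codons.
Cys: 2 codons.
2 × 4 × 2 × 2 = 32.

32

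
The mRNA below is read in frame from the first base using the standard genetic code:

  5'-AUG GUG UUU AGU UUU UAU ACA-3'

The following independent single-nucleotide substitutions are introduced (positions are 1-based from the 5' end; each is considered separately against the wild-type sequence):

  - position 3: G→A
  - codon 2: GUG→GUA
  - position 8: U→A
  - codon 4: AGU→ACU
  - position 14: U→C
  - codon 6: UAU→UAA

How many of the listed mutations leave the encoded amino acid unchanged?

1

Codon 1: AUG (Met) → AUA (Ile) — missense.
Codon 2: GUG (Val) → GUA (Val) — synonymous.
Codon 3: UUU (Phe) → UAU (Tyr) — missense.
Codon 4: AGU (Ser) → ACU (Thr) — missense.
Codon 5: UUU (Phe) → UCU (Ser) — missense.
Codon 6: UAU (Tyr) → UAA (Stop) — nonsense.
Synonymous: 1 of 6.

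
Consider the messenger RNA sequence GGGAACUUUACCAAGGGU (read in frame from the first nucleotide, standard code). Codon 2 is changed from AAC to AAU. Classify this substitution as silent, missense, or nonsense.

silent

Position 6 falls in codon 2: AAC → Asn.
After the substitution the codon is AAU → Asn.
Both encode Asn, so the change is synonymous.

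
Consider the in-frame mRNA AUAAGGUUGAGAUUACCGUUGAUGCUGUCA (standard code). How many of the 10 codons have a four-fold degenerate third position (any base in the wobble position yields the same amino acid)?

3

Codon 1 AUA (Ile): third position 3-fold.
Codon 2 AGG (Arg): third position 2-fold.
Codon 3 UUG (Leu): third position 2-fold.
Codon 4 AGA (Arg): third position 2-fold.
Codon 5 UUA (Leu): third position 2-fold.
Codon 6 CCG (Pro): third position 4-fold.
Codon 7 UUG (Leu): third position 2-fold.
Codon 8 AUG (Met): third position 1-fold.
Codon 9 CUG (Leu): third position 4-fold.
Codon 10 UCA (Ser): third position 4-fold.
Four-fold degenerate third positions: 3.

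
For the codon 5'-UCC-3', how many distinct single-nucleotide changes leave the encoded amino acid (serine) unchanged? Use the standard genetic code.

3

Position 1: none → 0 synonymous.
Position 2: none → 0 synonymous.
Position 3: UCU, UCA, UCG → 3 synonymous.
Total: 0 + 0 + 3 = 3.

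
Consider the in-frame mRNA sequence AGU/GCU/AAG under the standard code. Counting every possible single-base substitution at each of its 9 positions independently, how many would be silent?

Codon 1 (AGU, Ser): 1 synonymous substitution.
Codon 2 (GCU, Ala): 3 synonymous substitutions.
Codon 3 (AAG, Lys): 1 synonymous substitution.
Total: 1 + 3 + 1 = 5.

5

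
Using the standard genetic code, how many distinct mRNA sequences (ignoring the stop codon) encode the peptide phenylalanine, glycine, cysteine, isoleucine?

48

Phe: 2 codons.
Gly: 4 codons.
Cys: 2 codons.
Ile: 3 codons.
2 × 4 × 2 × 3 = 48.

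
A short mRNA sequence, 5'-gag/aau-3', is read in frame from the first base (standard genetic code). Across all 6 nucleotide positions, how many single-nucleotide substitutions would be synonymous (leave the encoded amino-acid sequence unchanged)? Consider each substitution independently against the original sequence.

Codon 1 (GAG, Glu): 1 synonymous substitution.
Codon 2 (AAU, Asn): 1 synonymous substitution.
Total: 1 + 1 = 2.

2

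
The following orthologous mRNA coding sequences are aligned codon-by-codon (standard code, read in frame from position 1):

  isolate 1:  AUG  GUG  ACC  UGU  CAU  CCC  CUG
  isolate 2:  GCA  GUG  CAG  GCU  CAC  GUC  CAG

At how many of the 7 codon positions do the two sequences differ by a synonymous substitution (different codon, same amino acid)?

1

Codon 1: AUG Met / GCA Ala — nonsynonymous.
Codon 2: GUG Val / GUG Val — identical.
Codon 3: ACC Thr / CAG Gln — nonsynonymous.
Codon 4: UGU Cys / GCU Ala — nonsynonymous.
Codon 5: CAU His / CAC His — synonymous.
Codon 6: CCC Pro / GUC Val — nonsynonymous.
Codon 7: CUG Leu / CAG Gln — nonsynonymous.
Synonymous differences: 1.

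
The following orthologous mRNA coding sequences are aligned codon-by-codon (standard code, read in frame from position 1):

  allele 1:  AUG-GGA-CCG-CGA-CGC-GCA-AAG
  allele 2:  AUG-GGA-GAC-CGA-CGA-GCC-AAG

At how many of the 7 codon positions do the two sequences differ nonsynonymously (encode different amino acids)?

1

Codon 1: AUG Met / AUG Met — identical.
Codon 2: GGA Gly / GGA Gly — identical.
Codon 3: CCG Pro / GAC Asp — nonsynonymous.
Codon 4: CGA Arg / CGA Arg — identical.
Codon 5: CGC Arg / CGA Arg — synonymous.
Codon 6: GCA Ala / GCC Ala — synonymous.
Codon 7: AAG Lys / AAG Lys — identical.
Nonsynonymous differences: 1.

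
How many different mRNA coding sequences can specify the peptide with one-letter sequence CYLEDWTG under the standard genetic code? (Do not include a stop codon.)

1536

Cys: 2 codons.
Tyr: 2 codons.
Leu: 6 codons.
Glu: 2 codons.
Asp: 2 codons.
Trp: 1 codon.
Thr: 4 codons.
Gly: 4 codons.
2 × 2 × 6 × 2 × 2 × 1 × 4 × 4 = 1536.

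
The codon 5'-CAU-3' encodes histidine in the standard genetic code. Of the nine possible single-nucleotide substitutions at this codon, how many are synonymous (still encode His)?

Position 1: none → 0 synonymous.
Position 2: none → 0 synonymous.
Position 3: CAC → 1 synonymous.
Total: 0 + 0 + 1 = 1.

1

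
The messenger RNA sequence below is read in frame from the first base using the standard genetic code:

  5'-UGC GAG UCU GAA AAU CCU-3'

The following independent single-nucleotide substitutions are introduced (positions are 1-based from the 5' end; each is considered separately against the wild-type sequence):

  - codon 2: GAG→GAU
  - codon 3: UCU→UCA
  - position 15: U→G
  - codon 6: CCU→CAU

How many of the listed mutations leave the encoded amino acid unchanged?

Codon 2: GAG (Glu) → GAU (Asp) — missense.
Codon 3: UCU (Ser) → UCA (Ser) — synonymous.
Codon 5: AAU (Asn) → AAG (Lys) — missense.
Codon 6: CCU (Pro) → CAU (His) — missense.
Synonymous: 1 of 4.

1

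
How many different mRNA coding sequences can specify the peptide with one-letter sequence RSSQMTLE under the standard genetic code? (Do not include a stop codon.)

20736

Arg: 6 codons.
Ser: 6 codons.
Ser: 6 codons.
Gln: 2 codons.
Met: 1 codon.
Thr: 4 codons.
Leu: 6 codons.
Glu: 2 codons.
6 × 6 × 6 × 2 × 1 × 4 × 6 × 2 = 20736.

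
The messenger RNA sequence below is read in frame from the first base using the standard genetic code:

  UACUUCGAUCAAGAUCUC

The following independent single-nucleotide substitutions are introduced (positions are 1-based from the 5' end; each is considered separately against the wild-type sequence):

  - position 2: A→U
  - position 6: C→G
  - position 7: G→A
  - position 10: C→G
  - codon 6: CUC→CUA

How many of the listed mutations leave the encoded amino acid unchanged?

1

Codon 1: UAC (Tyr) → UUC (Phe) — missense.
Codon 2: UUC (Phe) → UUG (Leu) — missense.
Codon 3: GAU (Asp) → AAU (Asn) — missense.
Codon 4: CAA (Gln) → GAA (Glu) — missense.
Codon 6: CUC (Leu) → CUA (Leu) — synonymous.
Synonymous: 1 of 5.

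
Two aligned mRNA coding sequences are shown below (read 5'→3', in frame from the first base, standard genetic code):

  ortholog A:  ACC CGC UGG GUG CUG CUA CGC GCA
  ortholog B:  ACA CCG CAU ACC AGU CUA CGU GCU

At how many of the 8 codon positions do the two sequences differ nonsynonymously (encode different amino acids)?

Codon 1: ACC Thr / ACA Thr — synonymous.
Codon 2: CGC Arg / CCG Pro — nonsynonymous.
Codon 3: UGG Trp / CAU His — nonsynonymous.
Codon 4: GUG Val / ACC Thr — nonsynonymous.
Codon 5: CUG Leu / AGU Ser — nonsynonymous.
Codon 6: CUA Leu / CUA Leu — identical.
Codon 7: CGC Arg / CGU Arg — synonymous.
Codon 8: GCA Ala / GCU Ala — synonymous.
Nonsynonymous differences: 4.

4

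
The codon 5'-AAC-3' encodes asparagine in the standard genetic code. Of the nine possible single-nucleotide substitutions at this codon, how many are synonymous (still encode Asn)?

Position 1: none → 0 synonymous.
Position 2: none → 0 synonymous.
Position 3: AAT → 1 synonymous.
Total: 0 + 0 + 1 = 1.

1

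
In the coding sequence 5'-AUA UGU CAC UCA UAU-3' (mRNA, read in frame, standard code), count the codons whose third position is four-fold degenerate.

1

Codon 1 AUA (Ile): third position 3-fold.
Codon 2 UGU (Cys): third position 2-fold.
Codon 3 CAC (His): third position 2-fold.
Codon 4 UCA (Ser): third position 4-fold.
Codon 5 UAU (Tyr): third position 2-fold.
Four-fold degenerate third positions: 1.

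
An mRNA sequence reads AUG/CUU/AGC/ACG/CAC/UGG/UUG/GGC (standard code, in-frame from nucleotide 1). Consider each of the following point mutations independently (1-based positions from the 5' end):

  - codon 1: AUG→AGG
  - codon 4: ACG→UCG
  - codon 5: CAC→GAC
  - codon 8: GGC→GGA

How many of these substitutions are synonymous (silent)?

Codon 1: AUG (Met) → AGG (Arg) — missense.
Codon 4: ACG (Thr) → UCG (Ser) — missense.
Codon 5: CAC (His) → GAC (Asp) — missense.
Codon 8: GGC (Gly) → GGA (Gly) — synonymous.
Synonymous: 1 of 4.

1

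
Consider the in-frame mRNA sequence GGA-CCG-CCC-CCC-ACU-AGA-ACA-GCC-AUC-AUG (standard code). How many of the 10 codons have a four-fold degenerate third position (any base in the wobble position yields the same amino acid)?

7

Codon 1 GGA (Gly): third position 4-fold.
Codon 2 CCG (Pro): third position 4-fold.
Codon 3 CCC (Pro): third position 4-fold.
Codon 4 CCC (Pro): third position 4-fold.
Codon 5 ACU (Thr): third position 4-fold.
Codon 6 AGA (Arg): third position 2-fold.
Codon 7 ACA (Thr): third position 4-fold.
Codon 8 GCC (Ala): third position 4-fold.
Codon 9 AUC (Ile): third position 3-fold.
Codon 10 AUG (Met): third position 1-fold.
Four-fold degenerate third positions: 7.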